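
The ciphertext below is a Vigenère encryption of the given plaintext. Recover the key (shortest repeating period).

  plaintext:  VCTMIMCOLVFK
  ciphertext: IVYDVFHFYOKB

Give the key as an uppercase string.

  i= 0: I-V = 13 → N
  i= 1: V-C = 19 → T
  i= 2: Y-T =  5 → F
  i= 3: D-M = 17 → R
  i= 4: V-I = 13 → N
  i= 5: F-M = 19 → T
  i= 6: H-C =  5 → F
  i= 7: F-O = 17 → R
  i= 8: Y-L = 13 → N
  i= 9: O-V = 19 → T
  i=10: K-F =  5 → F
  i=11: B-K = 17 → R
  shifts repeat with period 4: NTFR

NTFR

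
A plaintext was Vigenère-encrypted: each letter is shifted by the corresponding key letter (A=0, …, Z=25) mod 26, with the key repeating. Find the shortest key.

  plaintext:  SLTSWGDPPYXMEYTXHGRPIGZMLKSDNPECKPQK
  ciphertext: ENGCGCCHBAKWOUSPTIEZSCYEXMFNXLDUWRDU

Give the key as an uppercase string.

  i= 0: E-S = 12 → M
  i= 1: N-L =  2 → C
  i= 2: G-T = 13 → N
  i= 3: C-S = 10 → K
  i= 4: G-W = 10 → K
  i= 5: C-G = 22 → W
  i= 6: C-D = 25 → Z
  i= 7: H-P = 18 → S
  i= 8: B-P = 12 → M
  i= 9: A-Y =  2 → C
  i=10: K-X = 13 → N
  i=11: W-M = 10 → K
  i=12: O-E = 10 → K
  i=13: U-Y = 22 → W
  i=14: S-T = 25 → Z
  i=15: P-X = 18 → S
  i=16: T-H = 12 → M
  i=17: I-G =  2 → C
  i=18: E-R = 13 → N
  i=19: Z-P = 10 → K
  i=20: S-I = 10 → K
  i=21: C-G = 22 → W
  i=22: Y-Z = 25 → Z
  i=23: E-M = 18 → S
  i=24: X-L = 12 → M
  i=25: M-K =  2 → C
  i=26: F-S = 13 → N
  i=27: N-D = 10 → K
  i=28: X-N = 10 → K
  i=29: L-P = 22 → W
  i=30: D-E = 25 → Z
  i=31: U-C = 18 → S
  i=32: W-K = 12 → M
  i=33: R-P =  2 → C
  i=34: D-Q = 13 → N
  i=35: U-K = 10 → K
  shifts repeat with period 8: MCNKKWZS

MCNKKWZS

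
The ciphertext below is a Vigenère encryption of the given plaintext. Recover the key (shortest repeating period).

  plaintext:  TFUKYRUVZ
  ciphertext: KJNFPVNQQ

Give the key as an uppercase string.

  i= 0: K-T = 17 → R
  i= 1: J-F =  4 → E
  i= 2: N-U = 19 → T
  i= 3: F-K = 21 → V
  i= 4: P-Y = 17 → R
  i= 5: V-R =  4 → E
  i= 6: N-U = 19 → T
  i= 7: Q-V = 21 → V
  i= 8: Q-Z = 17 → R
  shifts repeat with period 4: RETV

RETV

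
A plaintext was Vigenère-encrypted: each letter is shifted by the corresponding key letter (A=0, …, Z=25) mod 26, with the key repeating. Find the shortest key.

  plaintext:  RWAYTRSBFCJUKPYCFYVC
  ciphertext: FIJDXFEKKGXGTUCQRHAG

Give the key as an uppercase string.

  i= 0: F-R = 14 → O
  i= 1: I-W = 12 → M
  i= 2: J-A =  9 → J
  i= 3: D-Y =  5 → F
  i= 4: X-T =  4 → E
  i= 5: F-R = 14 → O
  i= 6: E-S = 12 → M
  i= 7: K-B =  9 → J
  i= 8: K-F =  5 → F
  i= 9: G-C =  4 → E
  i=10: X-J = 14 → O
  i=11: G-U = 12 → M
  i=12: T-K =  9 → J
  i=13: U-P =  5 → F
  i=14: C-Y =  4 → E
  i=15: Q-C = 14 → O
  i=16: R-F = 12 → M
  i=17: H-Y =  9 → J
  i=18: A-V =  5 → F
  i=19: G-C =  4 → E
  shifts repeat with period 5: OMJFE

OMJFE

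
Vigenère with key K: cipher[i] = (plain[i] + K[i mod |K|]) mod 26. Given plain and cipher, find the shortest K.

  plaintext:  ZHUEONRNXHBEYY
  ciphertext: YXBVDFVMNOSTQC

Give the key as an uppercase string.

  i= 0: Y-Z = 25 → Z
  i= 1: X-H = 16 → Q
  i= 2: B-U =  7 → H
  i= 3: V-E = 17 → R
  i= 4: D-O = 15 → P
  i= 5: F-N = 18 → S
  i= 6: V-R =  4 → E
  i= 7: M-N = 25 → Z
  i= 8: N-X = 16 → Q
  i= 9: O-H =  7 → H
  i=10: S-B = 17 → R
  i=11: T-E = 15 → P
  i=12: Q-Y = 18 → S
  i=13: C-Y =  4 → E
  shifts repeat with period 7: ZQHRPSE

ZQHRPSE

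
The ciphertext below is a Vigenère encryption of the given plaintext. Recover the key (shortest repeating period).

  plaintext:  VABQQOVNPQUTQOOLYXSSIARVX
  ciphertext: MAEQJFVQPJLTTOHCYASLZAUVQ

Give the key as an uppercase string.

  i= 0: M-V = 17 → R
  i= 1: A-A =  0 → A
  i= 2: E-B =  3 → D
  i= 3: Q-Q =  0 → A
  i= 4: J-Q = 19 → T
  i= 5: F-O = 17 → R
  i= 6: V-V =  0 → A
  i= 7: Q-N =  3 → D
  i= 8: P-P =  0 → A
  i= 9: J-Q = 19 → T
  i=10: L-U = 17 → R
  i=11: T-T =  0 → A
  i=12: T-Q =  3 → D
  i=13: O-O =  0 → A
  i=14: H-O = 19 → T
  i=15: C-L = 17 → R
  i=16: Y-Y =  0 → A
  i=17: A-X =  3 → D
  i=18: S-S =  0 → A
  i=19: L-S = 19 → T
  i=20: Z-I = 17 → R
  i=21: A-A =  0 → A
  i=22: U-R =  3 → D
  i=23: V-V =  0 → A
  i=24: Q-X = 19 → T
  shifts repeat with period 5: RADAT

RADAT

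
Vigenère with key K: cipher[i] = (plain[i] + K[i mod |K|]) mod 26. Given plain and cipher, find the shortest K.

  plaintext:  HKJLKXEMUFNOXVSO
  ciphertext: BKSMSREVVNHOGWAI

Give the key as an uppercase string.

  i= 0: B-H = 20 → U
  i= 1: K-K =  0 → A
  i= 2: S-J =  9 → J
  i= 3: M-L =  1 → B
  i= 4: S-K =  8 → I
  i= 5: R-X = 20 → U
  i= 6: E-E =  0 → A
  i= 7: V-M =  9 → J
  i= 8: V-U =  1 → B
  i= 9: N-F =  8 → I
  i=10: H-N = 20 → U
  i=11: O-O =  0 → A
  i=12: G-X =  9 → J
  i=13: W-V =  1 → B
  i=14: A-S =  8 → I
  i=15: I-O = 20 → U
  shifts repeat with period 5: UAJBI

UAJBI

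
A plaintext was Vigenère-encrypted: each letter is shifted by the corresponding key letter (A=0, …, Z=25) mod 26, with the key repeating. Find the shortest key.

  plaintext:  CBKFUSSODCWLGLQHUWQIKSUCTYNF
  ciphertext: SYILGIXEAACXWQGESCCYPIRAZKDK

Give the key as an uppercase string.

  i= 0: S-C = 16 → Q
  i= 1: Y-B = 23 → X
  i= 2: I-K = 24 → Y
  i= 3: L-F =  6 → G
  i= 4: G-U = 12 → M
  i= 5: I-S = 16 → Q
  i= 6: X-S =  5 → F
  i= 7: E-O = 16 → Q
  i= 8: A-D = 23 → X
  i= 9: A-C = 24 → Y
  i=10: C-W =  6 → G
  i=11: X-L = 12 → M
  i=12: W-G = 16 → Q
  i=13: Q-L =  5 → F
  i=14: G-Q = 16 → Q
  i=15: E-H = 23 → X
  i=16: S-U = 24 → Y
  i=17: C-W =  6 → G
  i=18: C-Q = 12 → M
  i=19: Y-I = 16 → Q
  i=20: P-K =  5 → F
  i=21: I-S = 16 → Q
  i=22: R-U = 23 → X
  i=23: A-C = 24 → Y
  i=24: Z-T =  6 → G
  i=25: K-Y = 12 → M
  i=26: D-N = 16 → Q
  i=27: K-F =  5 → F
  shifts repeat with period 7: QXYGMQF

QXYGMQF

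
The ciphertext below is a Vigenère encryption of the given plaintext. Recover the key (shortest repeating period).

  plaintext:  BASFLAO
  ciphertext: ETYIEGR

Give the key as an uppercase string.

DTG

  i= 0: E-B =  3 → D
  i= 1: T-A = 19 → T
  i= 2: Y-S =  6 → G
  i= 3: I-F =  3 → D
  i= 4: E-L = 19 → T
  i= 5: G-A =  6 → G
  i= 6: R-O =  3 → D
  shifts repeat with period 3: DTG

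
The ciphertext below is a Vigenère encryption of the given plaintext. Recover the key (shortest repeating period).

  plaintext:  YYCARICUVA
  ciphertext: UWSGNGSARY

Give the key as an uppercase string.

WYQG

  i= 0: U-Y = 22 → W
  i= 1: W-Y = 24 → Y
  i= 2: S-C = 16 → Q
  i= 3: G-A =  6 → G
  i= 4: N-R = 22 → W
  i= 5: G-I = 24 → Y
  i= 6: S-C = 16 → Q
  i= 7: A-U =  6 → G
  i= 8: R-V = 22 → W
  i= 9: Y-A = 24 → Y
  shifts repeat with period 4: WYQG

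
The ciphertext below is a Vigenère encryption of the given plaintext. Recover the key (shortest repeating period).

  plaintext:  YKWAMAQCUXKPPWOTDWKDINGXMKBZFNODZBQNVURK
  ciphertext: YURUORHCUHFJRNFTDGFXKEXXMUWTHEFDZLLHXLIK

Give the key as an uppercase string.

AKVUCRRA

  i= 0: Y-Y =  0 → A
  i= 1: U-K = 10 → K
  i= 2: R-W = 21 → V
  i= 3: U-A = 20 → U
  i= 4: O-M =  2 → C
  i= 5: R-A = 17 → R
  i= 6: H-Q = 17 → R
  i= 7: C-C =  0 → A
  i= 8: U-U =  0 → A
  i= 9: H-X = 10 → K
  i=10: F-K = 21 → V
  i=11: J-P = 20 → U
  i=12: R-P =  2 → C
  i=13: N-W = 17 → R
  i=14: F-O = 17 → R
  i=15: T-T =  0 → A
  i=16: D-D =  0 → A
  i=17: G-W = 10 → K
  i=18: F-K = 21 → V
  i=19: X-D = 20 → U
  i=20: K-I =  2 → C
  i=21: E-N = 17 → R
  i=22: X-G = 17 → R
  i=23: X-X =  0 → A
  i=24: M-M =  0 → A
  i=25: U-K = 10 → K
  i=26: W-B = 21 → V
  i=27: T-Z = 20 → U
  i=28: H-F =  2 → C
  i=29: E-N = 17 → R
  i=30: F-O = 17 → R
  i=31: D-D =  0 → A
  i=32: Z-Z =  0 → A
  i=33: L-B = 10 → K
  i=34: L-Q = 21 → V
  i=35: H-N = 20 → U
  i=36: X-V =  2 → C
  i=37: L-U = 17 → R
  i=38: I-R = 17 → R
  i=39: K-K =  0 → A
  shifts repeat with period 8: AKVUCRRA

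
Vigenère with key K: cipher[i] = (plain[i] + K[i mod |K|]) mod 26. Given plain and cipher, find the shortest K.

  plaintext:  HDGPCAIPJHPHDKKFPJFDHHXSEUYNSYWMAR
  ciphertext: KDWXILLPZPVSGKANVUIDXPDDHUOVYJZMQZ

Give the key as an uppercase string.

DAQIGL

  i= 0: K-H =  3 → D
  i= 1: D-D =  0 → A
  i= 2: W-G = 16 → Q
  i= 3: X-P =  8 → I
  i= 4: I-C =  6 → G
  i= 5: L-A = 11 → L
  i= 6: L-I =  3 → D
  i= 7: P-P =  0 → A
  i= 8: Z-J = 16 → Q
  i= 9: P-H =  8 → I
  i=10: V-P =  6 → G
  i=11: S-H = 11 → L
  i=12: G-D =  3 → D
  i=13: K-K =  0 → A
  i=14: A-K = 16 → Q
  i=15: N-F =  8 → I
  i=16: V-P =  6 → G
  i=17: U-J = 11 → L
  i=18: I-F =  3 → D
  i=19: D-D =  0 → A
  i=20: X-H = 16 → Q
  i=21: P-H =  8 → I
  i=22: D-X =  6 → G
  i=23: D-S = 11 → L
  i=24: H-E =  3 → D
  i=25: U-U =  0 → A
  i=26: O-Y = 16 → Q
  i=27: V-N =  8 → I
  i=28: Y-S =  6 → G
  i=29: J-Y = 11 → L
  i=30: Z-W =  3 → D
  i=31: M-M =  0 → A
  i=32: Q-A = 16 → Q
  i=33: Z-R =  8 → I
  shifts repeat with period 6: DAQIGL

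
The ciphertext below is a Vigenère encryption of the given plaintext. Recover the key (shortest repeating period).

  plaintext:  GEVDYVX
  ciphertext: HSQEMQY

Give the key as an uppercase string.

BOV

  i= 0: H-G =  1 → B
  i= 1: S-E = 14 → O
  i= 2: Q-V = 21 → V
  i= 3: E-D =  1 → B
  i= 4: M-Y = 14 → O
  i= 5: Q-V = 21 → V
  i= 6: Y-X =  1 → B
  shifts repeat with period 3: BOV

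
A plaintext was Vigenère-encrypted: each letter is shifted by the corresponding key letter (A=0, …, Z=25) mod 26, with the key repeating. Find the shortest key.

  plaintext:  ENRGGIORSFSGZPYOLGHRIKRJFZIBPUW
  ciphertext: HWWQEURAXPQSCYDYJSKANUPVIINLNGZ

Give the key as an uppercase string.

  i= 0: H-E =  3 → D
  i= 1: W-N =  9 → J
  i= 2: W-R =  5 → F
  i= 3: Q-G = 10 → K
  i= 4: E-G = 24 → Y
  i= 5: U-I = 12 → M
  i= 6: R-O =  3 → D
  i= 7: A-R =  9 → J
  i= 8: X-S =  5 → F
  i= 9: P-F = 10 → K
  i=10: Q-S = 24 → Y
  i=11: S-G = 12 → M
  i=12: C-Z =  3 → D
  i=13: Y-P =  9 → J
  i=14: D-Y =  5 → F
  i=15: Y-O = 10 → K
  i=16: J-L = 24 → Y
  i=17: S-G = 12 → M
  i=18: K-H =  3 → D
  i=19: A-R =  9 → J
  i=20: N-I =  5 → F
  i=21: U-K = 10 → K
  i=22: P-R = 24 → Y
  i=23: V-J = 12 → M
  i=24: I-F =  3 → D
  i=25: I-Z =  9 → J
  i=26: N-I =  5 → F
  i=27: L-B = 10 → K
  i=28: N-P = 24 → Y
  i=29: G-U = 12 → M
  i=30: Z-W =  3 → D
  shifts repeat with period 6: DJFKYM

DJFKYM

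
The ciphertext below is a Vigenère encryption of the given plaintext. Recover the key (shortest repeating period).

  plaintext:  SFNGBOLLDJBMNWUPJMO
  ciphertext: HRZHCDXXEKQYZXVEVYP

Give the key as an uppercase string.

  i= 0: H-S = 15 → P
  i= 1: R-F = 12 → M
  i= 2: Z-N = 12 → M
  i= 3: H-G =  1 → B
  i= 4: C-B =  1 → B
  i= 5: D-O = 15 → P
  i= 6: X-L = 12 → M
  i= 7: X-L = 12 → M
  i= 8: E-D =  1 → B
  i= 9: K-J =  1 → B
  i=10: Q-B = 15 → P
  i=11: Y-M = 12 → M
  i=12: Z-N = 12 → M
  i=13: X-W =  1 → B
  i=14: V-U =  1 → B
  i=15: E-P = 15 → P
  i=16: V-J = 12 → M
  i=17: Y-M = 12 → M
  i=18: P-O =  1 → B
  shifts repeat with period 5: PMMBB

PMMBB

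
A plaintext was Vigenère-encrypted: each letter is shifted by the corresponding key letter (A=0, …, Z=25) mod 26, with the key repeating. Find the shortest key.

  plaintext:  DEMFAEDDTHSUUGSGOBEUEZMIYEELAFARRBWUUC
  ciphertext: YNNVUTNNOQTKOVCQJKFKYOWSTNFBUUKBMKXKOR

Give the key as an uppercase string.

VJBQUPKK

  i= 0: Y-D = 21 → V
  i= 1: N-E =  9 → J
  i= 2: N-M =  1 → B
  i= 3: V-F = 16 → Q
  i= 4: U-A = 20 → U
  i= 5: T-E = 15 → P
  i= 6: N-D = 10 → K
  i= 7: N-D = 10 → K
  i= 8: O-T = 21 → V
  i= 9: Q-H =  9 → J
  i=10: T-S =  1 → B
  i=11: K-U = 16 → Q
  i=12: O-U = 20 → U
  i=13: V-G = 15 → P
  i=14: C-S = 10 → K
  i=15: Q-G = 10 → K
  i=16: J-O = 21 → V
  i=17: K-B =  9 → J
  i=18: F-E =  1 → B
  i=19: K-U = 16 → Q
  i=20: Y-E = 20 → U
  i=21: O-Z = 15 → P
  i=22: W-M = 10 → K
  i=23: S-I = 10 → K
  i=24: T-Y = 21 → V
  i=25: N-E =  9 → J
  i=26: F-E =  1 → B
  i=27: B-L = 16 → Q
  i=28: U-A = 20 → U
  i=29: U-F = 15 → P
  i=30: K-A = 10 → K
  i=31: B-R = 10 → K
  i=32: M-R = 21 → V
  i=33: K-B =  9 → J
  i=34: X-W =  1 → B
  i=35: K-U = 16 → Q
  i=36: O-U = 20 → U
  i=37: R-C = 15 → P
  shifts repeat with period 8: VJBQUPKK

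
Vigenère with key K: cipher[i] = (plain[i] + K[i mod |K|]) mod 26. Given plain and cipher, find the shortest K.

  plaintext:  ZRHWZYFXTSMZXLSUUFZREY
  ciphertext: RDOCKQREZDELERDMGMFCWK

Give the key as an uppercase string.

SMHGL

  i= 0: R-Z = 18 → S
  i= 1: D-R = 12 → M
  i= 2: O-H =  7 → H
  i= 3: C-W =  6 → G
  i= 4: K-Z = 11 → L
  i= 5: Q-Y = 18 → S
  i= 6: R-F = 12 → M
  i= 7: E-X =  7 → H
  i= 8: Z-T =  6 → G
  i= 9: D-S = 11 → L
  i=10: E-M = 18 → S
  i=11: L-Z = 12 → M
  i=12: E-X =  7 → H
  i=13: R-L =  6 → G
  i=14: D-S = 11 → L
  i=15: M-U = 18 → S
  i=16: G-U = 12 → M
  i=17: M-F =  7 → H
  i=18: F-Z =  6 → G
  i=19: C-R = 11 → L
  i=20: W-E = 18 → S
  i=21: K-Y = 12 → M
  shifts repeat with period 5: SMHGL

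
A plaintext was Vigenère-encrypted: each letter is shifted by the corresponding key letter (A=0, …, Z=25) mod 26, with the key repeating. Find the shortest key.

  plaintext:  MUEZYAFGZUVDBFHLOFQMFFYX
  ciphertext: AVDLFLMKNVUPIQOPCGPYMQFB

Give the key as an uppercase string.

  i= 0: A-M = 14 → O
  i= 1: V-U =  1 → B
  i= 2: D-E = 25 → Z
  i= 3: L-Z = 12 → M
  i= 4: F-Y =  7 → H
  i= 5: L-A = 11 → L
  i= 6: M-F =  7 → H
  i= 7: K-G =  4 → E
  i= 8: N-Z = 14 → O
  i= 9: V-U =  1 → B
  i=10: U-V = 25 → Z
  i=11: P-D = 12 → M
  i=12: I-B =  7 → H
  i=13: Q-F = 11 → L
  i=14: O-H =  7 → H
  i=15: P-L =  4 → E
  i=16: C-O = 14 → O
  i=17: G-F =  1 → B
  i=18: P-Q = 25 → Z
  i=19: Y-M = 12 → M
  i=20: M-F =  7 → H
  i=21: Q-F = 11 → L
  i=22: F-Y =  7 → H
  i=23: B-X =  4 → E
  shifts repeat with period 8: OBZMHLHE

OBZMHLHE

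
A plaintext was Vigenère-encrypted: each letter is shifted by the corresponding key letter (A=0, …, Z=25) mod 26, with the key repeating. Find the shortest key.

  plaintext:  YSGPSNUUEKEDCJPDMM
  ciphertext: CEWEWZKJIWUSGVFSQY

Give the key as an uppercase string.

  i= 0: C-Y =  4 → E
  i= 1: E-S = 12 → M
  i= 2: W-G = 16 → Q
  i= 3: E-P = 15 → P
  i= 4: W-S =  4 → E
  i= 5: Z-N = 12 → M
  i= 6: K-U = 16 → Q
  i= 7: J-U = 15 → P
  i= 8: I-E =  4 → E
  i= 9: W-K = 12 → M
  i=10: U-E = 16 → Q
  i=11: S-D = 15 → P
  i=12: G-C =  4 → E
  i=13: V-J = 12 → M
  i=14: F-P = 16 → Q
  i=15: S-D = 15 → P
  i=16: Q-M =  4 → E
  i=17: Y-M = 12 → M
  shifts repeat with period 4: EMQP

EMQP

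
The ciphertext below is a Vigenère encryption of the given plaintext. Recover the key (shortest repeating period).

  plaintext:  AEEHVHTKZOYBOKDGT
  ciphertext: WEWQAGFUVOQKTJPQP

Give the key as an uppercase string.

WASJFZMK

  i= 0: W-A = 22 → W
  i= 1: E-E =  0 → A
  i= 2: W-E = 18 → S
  i= 3: Q-H =  9 → J
  i= 4: A-V =  5 → F
  i= 5: G-H = 25 → Z
  i= 6: F-T = 12 → M
  i= 7: U-K = 10 → K
  i= 8: V-Z = 22 → W
  i= 9: O-O =  0 → A
  i=10: Q-Y = 18 → S
  i=11: K-B =  9 → J
  i=12: T-O =  5 → F
  i=13: J-K = 25 → Z
  i=14: P-D = 12 → M
  i=15: Q-G = 10 → K
  i=16: P-T = 22 → W
  shifts repeat with period 8: WASJFZMK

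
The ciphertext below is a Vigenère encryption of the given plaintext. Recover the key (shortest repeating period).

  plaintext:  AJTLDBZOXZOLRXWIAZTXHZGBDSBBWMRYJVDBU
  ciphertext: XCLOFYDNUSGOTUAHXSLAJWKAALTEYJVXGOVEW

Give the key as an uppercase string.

  i= 0: X-A = 23 → X
  i= 1: C-J = 19 → T
  i= 2: L-T = 18 → S
  i= 3: O-L =  3 → D
  i= 4: F-D =  2 → C
  i= 5: Y-B = 23 → X
  i= 6: D-Z =  4 → E
  i= 7: N-O = 25 → Z
  i= 8: U-X = 23 → X
  i= 9: S-Z = 19 → T
  i=10: G-O = 18 → S
  i=11: O-L =  3 → D
  i=12: T-R =  2 → C
  i=13: U-X = 23 → X
  i=14: A-W =  4 → E
  i=15: H-I = 25 → Z
  i=16: X-A = 23 → X
  i=17: S-Z = 19 → T
  i=18: L-T = 18 → S
  i=19: A-X =  3 → D
  i=20: J-H =  2 → C
  i=21: W-Z = 23 → X
  i=22: K-G =  4 → E
  i=23: A-B = 25 → Z
  i=24: A-D = 23 → X
  i=25: L-S = 19 → T
  i=26: T-B = 18 → S
  i=27: E-B =  3 → D
  i=28: Y-W =  2 → C
  i=29: J-M = 23 → X
  i=30: V-R =  4 → E
  i=31: X-Y = 25 → Z
  i=32: G-J = 23 → X
  i=33: O-V = 19 → T
  i=34: V-D = 18 → S
  i=35: E-B =  3 → D
  i=36: W-U =  2 → C
  shifts repeat with period 8: XTSDCXEZ

XTSDCXEZ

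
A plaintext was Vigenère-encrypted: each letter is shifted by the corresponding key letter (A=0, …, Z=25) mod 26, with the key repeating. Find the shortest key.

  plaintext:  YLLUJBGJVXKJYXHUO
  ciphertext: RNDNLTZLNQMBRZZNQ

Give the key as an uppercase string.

TCS

  i= 0: R-Y = 19 → T
  i= 1: N-L =  2 → C
  i= 2: D-L = 18 → S
  i= 3: N-U = 19 → T
  i= 4: L-J =  2 → C
  i= 5: T-B = 18 → S
  i= 6: Z-G = 19 → T
  i= 7: L-J =  2 → C
  i= 8: N-V = 18 → S
  i= 9: Q-X = 19 → T
  i=10: M-K =  2 → C
  i=11: B-J = 18 → S
  i=12: R-Y = 19 → T
  i=13: Z-X =  2 → C
  i=14: Z-H = 18 → S
  i=15: N-U = 19 → T
  i=16: Q-O =  2 → C
  shifts repeat with period 3: TCS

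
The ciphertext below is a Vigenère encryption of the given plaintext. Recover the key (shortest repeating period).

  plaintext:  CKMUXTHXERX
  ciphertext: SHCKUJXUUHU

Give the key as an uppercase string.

  i= 0: S-C = 16 → Q
  i= 1: H-K = 23 → X
  i= 2: C-M = 16 → Q
  i= 3: K-U = 16 → Q
  i= 4: U-X = 23 → X
  i= 5: J-T = 16 → Q
  i= 6: X-H = 16 → Q
  i= 7: U-X = 23 → X
  i= 8: U-E = 16 → Q
  i= 9: H-R = 16 → Q
  i=10: U-X = 23 → X
  shifts repeat with period 3: QXQ

QXQ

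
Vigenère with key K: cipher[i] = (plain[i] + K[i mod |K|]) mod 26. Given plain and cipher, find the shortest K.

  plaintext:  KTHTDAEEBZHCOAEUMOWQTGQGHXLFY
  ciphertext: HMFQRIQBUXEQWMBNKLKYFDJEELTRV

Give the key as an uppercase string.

  i= 0: H-K = 23 → X
  i= 1: M-T = 19 → T
  i= 2: F-H = 24 → Y
  i= 3: Q-T = 23 → X
  i= 4: R-D = 14 → O
  i= 5: I-A =  8 → I
  i= 6: Q-E = 12 → M
  i= 7: B-E = 23 → X
  i= 8: U-B = 19 → T
  i= 9: X-Z = 24 → Y
  i=10: E-H = 23 → X
  i=11: Q-C = 14 → O
  i=12: W-O =  8 → I
  i=13: M-A = 12 → M
  i=14: B-E = 23 → X
  i=15: N-U = 19 → T
  i=16: K-M = 24 → Y
  i=17: L-O = 23 → X
  i=18: K-W = 14 → O
  i=19: Y-Q =  8 → I
  i=20: F-T = 12 → M
  i=21: D-G = 23 → X
  i=22: J-Q = 19 → T
  i=23: E-G = 24 → Y
  i=24: E-H = 23 → X
  i=25: L-X = 14 → O
  i=26: T-L =  8 → I
  i=27: R-F = 12 → M
  i=28: V-Y = 23 → X
  shifts repeat with period 7: XTYXOIM

XTYXOIM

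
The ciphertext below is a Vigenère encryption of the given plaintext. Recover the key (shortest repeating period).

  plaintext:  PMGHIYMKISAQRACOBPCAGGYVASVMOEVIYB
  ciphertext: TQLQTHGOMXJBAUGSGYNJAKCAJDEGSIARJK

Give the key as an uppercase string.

  i= 0: T-P =  4 → E
  i= 1: Q-M =  4 → E
  i= 2: L-G =  5 → F
  i= 3: Q-H =  9 → J
  i= 4: T-I = 11 → L
  i= 5: H-Y =  9 → J
  i= 6: G-M = 20 → U
  i= 7: O-K =  4 → E
  i= 8: M-I =  4 → E
  i= 9: X-S =  5 → F
  i=10: J-A =  9 → J
  i=11: B-Q = 11 → L
  i=12: A-R =  9 → J
  i=13: U-A = 20 → U
  i=14: G-C =  4 → E
  i=15: S-O =  4 → E
  i=16: G-B =  5 → F
  i=17: Y-P =  9 → J
  i=18: N-C = 11 → L
  i=19: J-A =  9 → J
  i=20: A-G = 20 → U
  i=21: K-G =  4 → E
  i=22: C-Y =  4 → E
  i=23: A-V =  5 → F
  i=24: J-A =  9 → J
  i=25: D-S = 11 → L
  i=26: E-V =  9 → J
  i=27: G-M = 20 → U
  i=28: S-O =  4 → E
  i=29: I-E =  4 → E
  i=30: A-V =  5 → F
  i=31: R-I =  9 → J
  i=32: J-Y = 11 → L
  i=33: K-B =  9 → J
  shifts repeat with period 7: EEFJLJU

EEFJLJU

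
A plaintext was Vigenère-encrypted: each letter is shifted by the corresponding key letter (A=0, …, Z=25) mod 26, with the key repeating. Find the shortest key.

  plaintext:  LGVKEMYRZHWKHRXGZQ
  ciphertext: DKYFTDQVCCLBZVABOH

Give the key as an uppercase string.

  i= 0: D-L = 18 → S
  i= 1: K-G =  4 → E
  i= 2: Y-V =  3 → D
  i= 3: F-K = 21 → V
  i= 4: T-E = 15 → P
  i= 5: D-M = 17 → R
  i= 6: Q-Y = 18 → S
  i= 7: V-R =  4 → E
  i= 8: C-Z =  3 → D
  i= 9: C-H = 21 → V
  i=10: L-W = 15 → P
  i=11: B-K = 17 → R
  i=12: Z-H = 18 → S
  i=13: V-R =  4 → E
  i=14: A-X =  3 → D
  i=15: B-G = 21 → V
  i=16: O-Z = 15 → P
  i=17: H-Q = 17 → R
  shifts repeat with period 6: SEDVPR

SEDVPR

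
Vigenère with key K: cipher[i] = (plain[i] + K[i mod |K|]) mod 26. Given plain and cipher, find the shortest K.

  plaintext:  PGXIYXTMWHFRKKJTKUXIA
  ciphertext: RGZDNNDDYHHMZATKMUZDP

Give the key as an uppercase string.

CACVPQKR

  i= 0: R-P =  2 → C
  i= 1: G-G =  0 → A
  i= 2: Z-X =  2 → C
  i= 3: D-I = 21 → V
  i= 4: N-Y = 15 → P
  i= 5: N-X = 16 → Q
  i= 6: D-T = 10 → K
  i= 7: D-M = 17 → R
  i= 8: Y-W =  2 → C
  i= 9: H-H =  0 → A
  i=10: H-F =  2 → C
  i=11: M-R = 21 → V
  i=12: Z-K = 15 → P
  i=13: A-K = 16 → Q
  i=14: T-J = 10 → K
  i=15: K-T = 17 → R
  i=16: M-K =  2 → C
  i=17: U-U =  0 → A
  i=18: Z-X =  2 → C
  i=19: D-I = 21 → V
  i=20: P-A = 15 → P
  shifts repeat with period 8: CACVPQKR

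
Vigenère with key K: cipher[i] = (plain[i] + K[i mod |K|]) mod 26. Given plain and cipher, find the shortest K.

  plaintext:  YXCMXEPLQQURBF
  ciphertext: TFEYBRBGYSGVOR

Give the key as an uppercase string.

VICMENM

  i= 0: T-Y = 21 → V
  i= 1: F-X =  8 → I
  i= 2: E-C =  2 → C
  i= 3: Y-M = 12 → M
  i= 4: B-X =  4 → E
  i= 5: R-E = 13 → N
  i= 6: B-P = 12 → M
  i= 7: G-L = 21 → V
  i= 8: Y-Q =  8 → I
  i= 9: S-Q =  2 → C
  i=10: G-U = 12 → M
  i=11: V-R =  4 → E
  i=12: O-B = 13 → N
  i=13: R-F = 12 → M
  shifts repeat with period 7: VICMENM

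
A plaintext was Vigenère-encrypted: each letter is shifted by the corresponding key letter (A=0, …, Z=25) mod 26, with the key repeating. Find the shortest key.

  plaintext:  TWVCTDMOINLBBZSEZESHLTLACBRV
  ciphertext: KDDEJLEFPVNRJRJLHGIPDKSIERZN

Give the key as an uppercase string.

RHICQIS

  i= 0: K-T = 17 → R
  i= 1: D-W =  7 → H
  i= 2: D-V =  8 → I
  i= 3: E-C =  2 → C
  i= 4: J-T = 16 → Q
  i= 5: L-D =  8 → I
  i= 6: E-M = 18 → S
  i= 7: F-O = 17 → R
  i= 8: P-I =  7 → H
  i= 9: V-N =  8 → I
  i=10: N-L =  2 → C
  i=11: R-B = 16 → Q
  i=12: J-B =  8 → I
  i=13: R-Z = 18 → S
  i=14: J-S = 17 → R
  i=15: L-E =  7 → H
  i=16: H-Z =  8 → I
  i=17: G-E =  2 → C
  i=18: I-S = 16 → Q
  i=19: P-H =  8 → I
  i=20: D-L = 18 → S
  i=21: K-T = 17 → R
  i=22: S-L =  7 → H
  i=23: I-A =  8 → I
  i=24: E-C =  2 → C
  i=25: R-B = 16 → Q
  i=26: Z-R =  8 → I
  i=27: N-V = 18 → S
  shifts repeat with period 7: RHICQIS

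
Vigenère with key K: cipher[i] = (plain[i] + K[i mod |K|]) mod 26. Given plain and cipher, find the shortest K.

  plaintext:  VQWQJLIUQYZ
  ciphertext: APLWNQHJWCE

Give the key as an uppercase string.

FZPGE

  i= 0: A-V =  5 → F
  i= 1: P-Q = 25 → Z
  i= 2: L-W = 15 → P
  i= 3: W-Q =  6 → G
  i= 4: N-J =  4 → E
  i= 5: Q-L =  5 → F
  i= 6: H-I = 25 → Z
  i= 7: J-U = 15 → P
  i= 8: W-Q =  6 → G
  i= 9: C-Y =  4 → E
  i=10: E-Z =  5 → F
  shifts repeat with period 5: FZPGE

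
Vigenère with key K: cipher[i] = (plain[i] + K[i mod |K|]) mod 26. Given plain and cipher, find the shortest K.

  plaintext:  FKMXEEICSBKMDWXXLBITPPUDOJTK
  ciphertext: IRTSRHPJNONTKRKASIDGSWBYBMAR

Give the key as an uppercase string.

DHHVN

  i= 0: I-F =  3 → D
  i= 1: R-K =  7 → H
  i= 2: T-M =  7 → H
  i= 3: S-X = 21 → V
  i= 4: R-E = 13 → N
  i= 5: H-E =  3 → D
  i= 6: P-I =  7 → H
  i= 7: J-C =  7 → H
  i= 8: N-S = 21 → V
  i= 9: O-B = 13 → N
  i=10: N-K =  3 → D
  i=11: T-M =  7 → H
  i=12: K-D =  7 → H
  i=13: R-W = 21 → V
  i=14: K-X = 13 → N
  i=15: A-X =  3 → D
  i=16: S-L =  7 → H
  i=17: I-B =  7 → H
  i=18: D-I = 21 → V
  i=19: G-T = 13 → N
  i=20: S-P =  3 → D
  i=21: W-P =  7 → H
  i=22: B-U =  7 → H
  i=23: Y-D = 21 → V
  i=24: B-O = 13 → N
  i=25: M-J =  3 → D
  i=26: A-T =  7 → H
  i=27: R-K =  7 → H
  shifts repeat with period 5: DHHVN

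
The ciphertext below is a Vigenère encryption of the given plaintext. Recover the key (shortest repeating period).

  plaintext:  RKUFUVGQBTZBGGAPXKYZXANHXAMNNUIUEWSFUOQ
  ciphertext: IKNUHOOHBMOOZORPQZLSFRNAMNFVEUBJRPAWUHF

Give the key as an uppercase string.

  i= 0: I-R = 17 → R
  i= 1: K-K =  0 → A
  i= 2: N-U = 19 → T
  i= 3: U-F = 15 → P
  i= 4: H-U = 13 → N
  i= 5: O-V = 19 → T
  i= 6: O-G =  8 → I
  i= 7: H-Q = 17 → R
  i= 8: B-B =  0 → A
  i= 9: M-T = 19 → T
  i=10: O-Z = 15 → P
  i=11: O-B = 13 → N
  i=12: Z-G = 19 → T
  i=13: O-G =  8 → I
  i=14: R-A = 17 → R
  i=15: P-P =  0 → A
  i=16: Q-X = 19 → T
  i=17: Z-K = 15 → P
  i=18: L-Y = 13 → N
  i=19: S-Z = 19 → T
  i=20: F-X =  8 → I
  i=21: R-A = 17 → R
  i=22: N-N =  0 → A
  i=23: A-H = 19 → T
  i=24: M-X = 15 → P
  i=25: N-A = 13 → N
  i=26: F-M = 19 → T
  i=27: V-N =  8 → I
  i=28: E-N = 17 → R
  i=29: U-U =  0 → A
  i=30: B-I = 19 → T
  i=31: J-U = 15 → P
  i=32: R-E = 13 → N
  i=33: P-W = 19 → T
  i=34: A-S =  8 → I
  i=35: W-F = 17 → R
  i=36: U-U =  0 → A
  i=37: H-O = 19 → T
  i=38: F-Q = 15 → P
  shifts repeat with period 7: RATPNTI

RATPNTI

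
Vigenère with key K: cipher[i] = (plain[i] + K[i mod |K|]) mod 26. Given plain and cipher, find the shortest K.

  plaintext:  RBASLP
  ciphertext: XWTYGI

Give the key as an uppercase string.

GVT

  i= 0: X-R =  6 → G
  i= 1: W-B = 21 → V
  i= 2: T-A = 19 → T
  i= 3: Y-S =  6 → G
  i= 4: G-L = 21 → V
  i= 5: I-P = 19 → T
  shifts repeat with period 3: GVT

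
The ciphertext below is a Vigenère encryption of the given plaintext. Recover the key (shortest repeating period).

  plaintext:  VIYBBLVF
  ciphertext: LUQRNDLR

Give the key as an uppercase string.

  i= 0: L-V = 16 → Q
  i= 1: U-I = 12 → M
  i= 2: Q-Y = 18 → S
  i= 3: R-B = 16 → Q
  i= 4: N-B = 12 → M
  i= 5: D-L = 18 → S
  i= 6: L-V = 16 → Q
  i= 7: R-F = 12 → M
  shifts repeat with period 3: QMS

QMS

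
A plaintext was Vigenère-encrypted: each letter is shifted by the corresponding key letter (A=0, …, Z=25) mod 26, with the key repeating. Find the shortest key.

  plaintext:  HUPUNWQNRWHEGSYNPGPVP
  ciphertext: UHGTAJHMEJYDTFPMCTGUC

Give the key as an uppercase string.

  i= 0: U-H = 13 → N
  i= 1: H-U = 13 → N
  i= 2: G-P = 17 → R
  i= 3: T-U = 25 → Z
  i= 4: A-N = 13 → N
  i= 5: J-W = 13 → N
  i= 6: H-Q = 17 → R
  i= 7: M-N = 25 → Z
  i= 8: E-R = 13 → N
  i= 9: J-W = 13 → N
  i=10: Y-H = 17 → R
  i=11: D-E = 25 → Z
  i=12: T-G = 13 → N
  i=13: F-S = 13 → N
  i=14: P-Y = 17 → R
  i=15: M-N = 25 → Z
  i=16: C-P = 13 → N
  i=17: T-G = 13 → N
  i=18: G-P = 17 → R
  i=19: U-V = 25 → Z
  i=20: C-P = 13 → N
  shifts repeat with period 4: NNRZ

NNRZ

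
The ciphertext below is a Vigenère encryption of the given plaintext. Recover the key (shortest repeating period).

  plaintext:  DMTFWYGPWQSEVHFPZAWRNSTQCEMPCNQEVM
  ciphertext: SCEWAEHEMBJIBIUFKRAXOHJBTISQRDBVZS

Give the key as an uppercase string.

PQLREGB

  i= 0: S-D = 15 → P
  i= 1: C-M = 16 → Q
  i= 2: E-T = 11 → L
  i= 3: W-F = 17 → R
  i= 4: A-W =  4 → E
  i= 5: E-Y =  6 → G
  i= 6: H-G =  1 → B
  i= 7: E-P = 15 → P
  i= 8: M-W = 16 → Q
  i= 9: B-Q = 11 → L
  i=10: J-S = 17 → R
  i=11: I-E =  4 → E
  i=12: B-V =  6 → G
  i=13: I-H =  1 → B
  i=14: U-F = 15 → P
  i=15: F-P = 16 → Q
  i=16: K-Z = 11 → L
  i=17: R-A = 17 → R
  i=18: A-W =  4 → E
  i=19: X-R =  6 → G
  i=20: O-N =  1 → B
  i=21: H-S = 15 → P
  i=22: J-T = 16 → Q
  i=23: B-Q = 11 → L
  i=24: T-C = 17 → R
  i=25: I-E =  4 → E
  i=26: S-M =  6 → G
  i=27: Q-P =  1 → B
  i=28: R-C = 15 → P
  i=29: D-N = 16 → Q
  i=30: B-Q = 11 → L
  i=31: V-E = 17 → R
  i=32: Z-V =  4 → E
  i=33: S-M =  6 → G
  shifts repeat with period 7: PQLREGB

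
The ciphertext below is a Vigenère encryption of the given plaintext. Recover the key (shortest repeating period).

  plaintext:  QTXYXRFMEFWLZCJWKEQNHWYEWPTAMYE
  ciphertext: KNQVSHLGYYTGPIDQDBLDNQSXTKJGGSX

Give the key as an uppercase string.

UUTXVQG

  i= 0: K-Q = 20 → U
  i= 1: N-T = 20 → U
  i= 2: Q-X = 19 → T
  i= 3: V-Y = 23 → X
  i= 4: S-X = 21 → V
  i= 5: H-R = 16 → Q
  i= 6: L-F =  6 → G
  i= 7: G-M = 20 → U
  i= 8: Y-E = 20 → U
  i= 9: Y-F = 19 → T
  i=10: T-W = 23 → X
  i=11: G-L = 21 → V
  i=12: P-Z = 16 → Q
  i=13: I-C =  6 → G
  i=14: D-J = 20 → U
  i=15: Q-W = 20 → U
  i=16: D-K = 19 → T
  i=17: B-E = 23 → X
  i=18: L-Q = 21 → V
  i=19: D-N = 16 → Q
  i=20: N-H =  6 → G
  i=21: Q-W = 20 → U
  i=22: S-Y = 20 → U
  i=23: X-E = 19 → T
  i=24: T-W = 23 → X
  i=25: K-P = 21 → V
  i=26: J-T = 16 → Q
  i=27: G-A =  6 → G
  i=28: G-M = 20 → U
  i=29: S-Y = 20 → U
  i=30: X-E = 19 → T
  shifts repeat with period 7: UUTXVQG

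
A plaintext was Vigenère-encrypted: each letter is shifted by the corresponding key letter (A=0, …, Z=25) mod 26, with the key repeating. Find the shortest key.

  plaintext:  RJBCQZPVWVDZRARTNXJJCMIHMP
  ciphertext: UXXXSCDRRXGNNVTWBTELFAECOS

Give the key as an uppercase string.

DOWVC

  i= 0: U-R =  3 → D
  i= 1: X-J = 14 → O
  i= 2: X-B = 22 → W
  i= 3: X-C = 21 → V
  i= 4: S-Q =  2 → C
  i= 5: C-Z =  3 → D
  i= 6: D-P = 14 → O
  i= 7: R-V = 22 → W
  i= 8: R-W = 21 → V
  i= 9: X-V =  2 → C
  i=10: G-D =  3 → D
  i=11: N-Z = 14 → O
  i=12: N-R = 22 → W
  i=13: V-A = 21 → V
  i=14: T-R =  2 → C
  i=15: W-T =  3 → D
  i=16: B-N = 14 → O
  i=17: T-X = 22 → W
  i=18: E-J = 21 → V
  i=19: L-J =  2 → C
  i=20: F-C =  3 → D
  i=21: A-M = 14 → O
  i=22: E-I = 22 → W
  i=23: C-H = 21 → V
  i=24: O-M =  2 → C
  i=25: S-P =  3 → D
  shifts repeat with period 5: DOWVC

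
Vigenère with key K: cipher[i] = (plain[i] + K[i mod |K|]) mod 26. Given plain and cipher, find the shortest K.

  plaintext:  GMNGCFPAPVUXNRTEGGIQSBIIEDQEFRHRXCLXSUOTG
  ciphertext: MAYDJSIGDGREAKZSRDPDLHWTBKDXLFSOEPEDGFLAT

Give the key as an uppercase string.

  i= 0: M-G =  6 → G
  i= 1: A-M = 14 → O
  i= 2: Y-N = 11 → L
  i= 3: D-G = 23 → X
  i= 4: J-C =  7 → H
  i= 5: S-F = 13 → N
  i= 6: I-P = 19 → T
  i= 7: G-A =  6 → G
  i= 8: D-P = 14 → O
  i= 9: G-V = 11 → L
  i=10: R-U = 23 → X
  i=11: E-X =  7 → H
  i=12: A-N = 13 → N
  i=13: K-R = 19 → T
  i=14: Z-T =  6 → G
  i=15: S-E = 14 → O
  i=16: R-G = 11 → L
  i=17: D-G = 23 → X
  i=18: P-I =  7 → H
  i=19: D-Q = 13 → N
  i=20: L-S = 19 → T
  i=21: H-B =  6 → G
  i=22: W-I = 14 → O
  i=23: T-I = 11 → L
  i=24: B-E = 23 → X
  i=25: K-D =  7 → H
  i=26: D-Q = 13 → N
  i=27: X-E = 19 → T
  i=28: L-F =  6 → G
  i=29: F-R = 14 → O
  i=30: S-H = 11 → L
  i=31: O-R = 23 → X
  i=32: E-X =  7 → H
  i=33: P-C = 13 → N
  i=34: E-L = 19 → T
  i=35: D-X =  6 → G
  i=36: G-S = 14 → O
  i=37: F-U = 11 → L
  i=38: L-O = 23 → X
  i=39: A-T =  7 → H
  i=40: T-G = 13 → N
  shifts repeat with period 7: GOLXHNT

GOLXHNT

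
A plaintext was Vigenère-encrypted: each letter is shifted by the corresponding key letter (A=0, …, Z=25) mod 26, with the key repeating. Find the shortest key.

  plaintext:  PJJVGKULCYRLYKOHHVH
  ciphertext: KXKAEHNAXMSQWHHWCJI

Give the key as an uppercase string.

VOBFYXTP

  i= 0: K-P = 21 → V
  i= 1: X-J = 14 → O
  i= 2: K-J =  1 → B
  i= 3: A-V =  5 → F
  i= 4: E-G = 24 → Y
  i= 5: H-K = 23 → X
  i= 6: N-U = 19 → T
  i= 7: A-L = 15 → P
  i= 8: X-C = 21 → V
  i= 9: M-Y = 14 → O
  i=10: S-R =  1 → B
  i=11: Q-L =  5 → F
  i=12: W-Y = 24 → Y
  i=13: H-K = 23 → X
  i=14: H-O = 19 → T
  i=15: W-H = 15 → P
  i=16: C-H = 21 → V
  i=17: J-V = 14 → O
  i=18: I-H =  1 → B
  shifts repeat with period 8: VOBFYXTP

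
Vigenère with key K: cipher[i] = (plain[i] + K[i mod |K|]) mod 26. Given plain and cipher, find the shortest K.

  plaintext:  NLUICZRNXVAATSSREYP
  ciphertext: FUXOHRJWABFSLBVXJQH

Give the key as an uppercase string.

  i= 0: F-N = 18 → S
  i= 1: U-L =  9 → J
  i= 2: X-U =  3 → D
  i= 3: O-I =  6 → G
  i= 4: H-C =  5 → F
  i= 5: R-Z = 18 → S
  i= 6: J-R = 18 → S
  i= 7: W-N =  9 → J
  i= 8: A-X =  3 → D
  i= 9: B-V =  6 → G
  i=10: F-A =  5 → F
  i=11: S-A = 18 → S
  i=12: L-T = 18 → S
  i=13: B-S =  9 → J
  i=14: V-S =  3 → D
  i=15: X-R =  6 → G
  i=16: J-E =  5 → F
  i=17: Q-Y = 18 → S
  i=18: H-P = 18 → S
  shifts repeat with period 6: SJDGFS

SJDGFS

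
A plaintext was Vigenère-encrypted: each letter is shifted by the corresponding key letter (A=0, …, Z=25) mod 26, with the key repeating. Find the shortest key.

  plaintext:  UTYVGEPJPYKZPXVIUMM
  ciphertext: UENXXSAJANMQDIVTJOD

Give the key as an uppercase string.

  i= 0: U-U =  0 → A
  i= 1: E-T = 11 → L
  i= 2: N-Y = 15 → P
  i= 3: X-V =  2 → C
  i= 4: X-G = 17 → R
  i= 5: S-E = 14 → O
  i= 6: A-P = 11 → L
  i= 7: J-J =  0 → A
  i= 8: A-P = 11 → L
  i= 9: N-Y = 15 → P
  i=10: M-K =  2 → C
  i=11: Q-Z = 17 → R
  i=12: D-P = 14 → O
  i=13: I-X = 11 → L
  i=14: V-V =  0 → A
  i=15: T-I = 11 → L
  i=16: J-U = 15 → P
  i=17: O-M =  2 → C
  i=18: D-M = 17 → R
  shifts repeat with period 7: ALPCROL

ALPCROL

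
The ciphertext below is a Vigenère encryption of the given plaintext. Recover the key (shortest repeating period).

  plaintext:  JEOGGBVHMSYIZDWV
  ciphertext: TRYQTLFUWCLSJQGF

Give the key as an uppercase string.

  i= 0: T-J = 10 → K
  i= 1: R-E = 13 → N
  i= 2: Y-O = 10 → K
  i= 3: Q-G = 10 → K
  i= 4: T-G = 13 → N
  i= 5: L-B = 10 → K
  i= 6: F-V = 10 → K
  i= 7: U-H = 13 → N
  i= 8: W-M = 10 → K
  i= 9: C-S = 10 → K
  i=10: L-Y = 13 → N
  i=11: S-I = 10 → K
  i=12: J-Z = 10 → K
  i=13: Q-D = 13 → N
  i=14: G-W = 10 → K
  i=15: F-V = 10 → K
  shifts repeat with period 3: KNK

KNK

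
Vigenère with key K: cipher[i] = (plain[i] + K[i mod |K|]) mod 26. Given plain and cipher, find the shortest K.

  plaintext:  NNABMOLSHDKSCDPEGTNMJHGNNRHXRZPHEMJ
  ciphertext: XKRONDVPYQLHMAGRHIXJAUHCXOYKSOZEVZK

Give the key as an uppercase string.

KXRNBP

  i= 0: X-N = 10 → K
  i= 1: K-N = 23 → X
  i= 2: R-A = 17 → R
  i= 3: O-B = 13 → N
  i= 4: N-M =  1 → B
  i= 5: D-O = 15 → P
  i= 6: V-L = 10 → K
  i= 7: P-S = 23 → X
  i= 8: Y-H = 17 → R
  i= 9: Q-D = 13 → N
  i=10: L-K =  1 → B
  i=11: H-S = 15 → P
  i=12: M-C = 10 → K
  i=13: A-D = 23 → X
  i=14: G-P = 17 → R
  i=15: R-E = 13 → N
  i=16: H-G =  1 → B
  i=17: I-T = 15 → P
  i=18: X-N = 10 → K
  i=19: J-M = 23 → X
  i=20: A-J = 17 → R
  i=21: U-H = 13 → N
  i=22: H-G =  1 → B
  i=23: C-N = 15 → P
  i=24: X-N = 10 → K
  i=25: O-R = 23 → X
  i=26: Y-H = 17 → R
  i=27: K-X = 13 → N
  i=28: S-R =  1 → B
  i=29: O-Z = 15 → P
  i=30: Z-P = 10 → K
  i=31: E-H = 23 → X
  i=32: V-E = 17 → R
  i=33: Z-M = 13 → N
  i=34: K-J =  1 → B
  shifts repeat with period 6: KXRNBP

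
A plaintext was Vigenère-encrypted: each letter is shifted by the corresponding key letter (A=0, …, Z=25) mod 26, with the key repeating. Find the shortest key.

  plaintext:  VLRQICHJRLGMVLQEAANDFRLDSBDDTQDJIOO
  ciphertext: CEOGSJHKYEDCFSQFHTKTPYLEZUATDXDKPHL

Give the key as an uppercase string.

HTXQKHAB

  i= 0: C-V =  7 → H
  i= 1: E-L = 19 → T
  i= 2: O-R = 23 → X
  i= 3: G-Q = 16 → Q
  i= 4: S-I = 10 → K
  i= 5: J-C =  7 → H
  i= 6: H-H =  0 → A
  i= 7: K-J =  1 → B
  i= 8: Y-R =  7 → H
  i= 9: E-L = 19 → T
  i=10: D-G = 23 → X
  i=11: C-M = 16 → Q
  i=12: F-V = 10 → K
  i=13: S-L =  7 → H
  i=14: Q-Q =  0 → A
  i=15: F-E =  1 → B
  i=16: H-A =  7 → H
  i=17: T-A = 19 → T
  i=18: K-N = 23 → X
  i=19: T-D = 16 → Q
  i=20: P-F = 10 → K
  i=21: Y-R =  7 → H
  i=22: L-L =  0 → A
  i=23: E-D =  1 → B
  i=24: Z-S =  7 → H
  i=25: U-B = 19 → T
  i=26: A-D = 23 → X
  i=27: T-D = 16 → Q
  i=28: D-T = 10 → K
  i=29: X-Q =  7 → H
  i=30: D-D =  0 → A
  i=31: K-J =  1 → B
  i=32: P-I =  7 → H
  i=33: H-O = 19 → T
  i=34: L-O = 23 → X
  shifts repeat with period 8: HTXQKHAB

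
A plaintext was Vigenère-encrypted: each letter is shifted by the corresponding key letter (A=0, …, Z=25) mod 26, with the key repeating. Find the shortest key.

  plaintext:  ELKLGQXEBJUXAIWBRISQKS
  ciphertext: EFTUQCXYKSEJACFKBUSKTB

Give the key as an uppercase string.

AUJJKM

  i= 0: E-E =  0 → A
  i= 1: F-L = 20 → U
  i= 2: T-K =  9 → J
  i= 3: U-L =  9 → J
  i= 4: Q-G = 10 → K
  i= 5: C-Q = 12 → M
  i= 6: X-X =  0 → A
  i= 7: Y-E = 20 → U
  i= 8: K-B =  9 → J
  i= 9: S-J =  9 → J
  i=10: E-U = 10 → K
  i=11: J-X = 12 → M
  i=12: A-A =  0 → A
  i=13: C-I = 20 → U
  i=14: F-W =  9 → J
  i=15: K-B =  9 → J
  i=16: B-R = 10 → K
  i=17: U-I = 12 → M
  i=18: S-S =  0 → A
  i=19: K-Q = 20 → U
  i=20: T-K =  9 → J
  i=21: B-S =  9 → J
  shifts repeat with period 6: AUJJKM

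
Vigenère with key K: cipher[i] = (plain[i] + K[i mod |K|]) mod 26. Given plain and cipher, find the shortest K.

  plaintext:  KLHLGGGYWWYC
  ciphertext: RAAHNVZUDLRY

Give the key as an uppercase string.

HPTW

  i= 0: R-K =  7 → H
  i= 1: A-L = 15 → P
  i= 2: A-H = 19 → T
  i= 3: H-L = 22 → W
  i= 4: N-G =  7 → H
  i= 5: V-G = 15 → P
  i= 6: Z-G = 19 → T
  i= 7: U-Y = 22 → W
  i= 8: D-W =  7 → H
  i= 9: L-W = 15 → P
  i=10: R-Y = 19 → T
  i=11: Y-C = 22 → W
  shifts repeat with period 4: HPTW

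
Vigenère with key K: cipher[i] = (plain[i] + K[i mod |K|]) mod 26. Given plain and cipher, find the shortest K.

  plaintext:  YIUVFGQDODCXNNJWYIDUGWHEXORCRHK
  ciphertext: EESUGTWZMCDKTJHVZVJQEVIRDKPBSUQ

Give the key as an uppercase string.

  i= 0: E-Y =  6 → G
  i= 1: E-I = 22 → W
  i= 2: S-U = 24 → Y
  i= 3: U-V = 25 → Z
  i= 4: G-F =  1 → B
  i= 5: T-G = 13 → N
  i= 6: W-Q =  6 → G
  i= 7: Z-D = 22 → W
  i= 8: M-O = 24 → Y
  i= 9: C-D = 25 → Z
  i=10: D-C =  1 → B
  i=11: K-X = 13 → N
  i=12: T-N =  6 → G
  i=13: J-N = 22 → W
  i=14: H-J = 24 → Y
  i=15: V-W = 25 → Z
  i=16: Z-Y =  1 → B
  i=17: V-I = 13 → N
  i=18: J-D =  6 → G
  i=19: Q-U = 22 → W
  i=20: E-G = 24 → Y
  i=21: V-W = 25 → Z
  i=22: I-H =  1 → B
  i=23: R-E = 13 → N
  i=24: D-X =  6 → G
  i=25: K-O = 22 → W
  i=26: P-R = 24 → Y
  i=27: B-C = 25 → Z
  i=28: S-R =  1 → B
  i=29: U-H = 13 → N
  i=30: Q-K =  6 → G
  shifts repeat with period 6: GWYZBN

GWYZBN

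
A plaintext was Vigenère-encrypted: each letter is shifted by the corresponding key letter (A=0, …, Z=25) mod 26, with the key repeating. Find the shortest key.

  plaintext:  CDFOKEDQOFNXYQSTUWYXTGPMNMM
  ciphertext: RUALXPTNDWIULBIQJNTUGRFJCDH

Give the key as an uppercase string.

  i= 0: R-C = 15 → P
  i= 1: U-D = 17 → R
  i= 2: A-F = 21 → V
  i= 3: L-O = 23 → X
  i= 4: X-K = 13 → N
  i= 5: P-E = 11 → L
  i= 6: T-D = 16 → Q
  i= 7: N-Q = 23 → X
  i= 8: D-O = 15 → P
  i= 9: W-F = 17 → R
  i=10: I-N = 21 → V
  i=11: U-X = 23 → X
  i=12: L-Y = 13 → N
  i=13: B-Q = 11 → L
  i=14: I-S = 16 → Q
  i=15: Q-T = 23 → X
  i=16: J-U = 15 → P
  i=17: N-W = 17 → R
  i=18: T-Y = 21 → V
  i=19: U-X = 23 → X
  i=20: G-T = 13 → N
  i=21: R-G = 11 → L
  i=22: F-P = 16 → Q
  i=23: J-M = 23 → X
  i=24: C-N = 15 → P
  i=25: D-M = 17 → R
  i=26: H-M = 21 → V
  shifts repeat with period 8: PRVXNLQX

PRVXNLQX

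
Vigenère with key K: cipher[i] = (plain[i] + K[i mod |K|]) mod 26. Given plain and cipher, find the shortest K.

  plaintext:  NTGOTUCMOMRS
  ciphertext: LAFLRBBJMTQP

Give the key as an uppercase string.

  i= 0: L-N = 24 → Y
  i= 1: A-T =  7 → H
  i= 2: F-G = 25 → Z
  i= 3: L-O = 23 → X
  i= 4: R-T = 24 → Y
  i= 5: B-U =  7 → H
  i= 6: B-C = 25 → Z
  i= 7: J-M = 23 → X
  i= 8: M-O = 24 → Y
  i= 9: T-M =  7 → H
  i=10: Q-R = 25 → Z
  i=11: P-S = 23 → X
  shifts repeat with period 4: YHZX

YHZX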